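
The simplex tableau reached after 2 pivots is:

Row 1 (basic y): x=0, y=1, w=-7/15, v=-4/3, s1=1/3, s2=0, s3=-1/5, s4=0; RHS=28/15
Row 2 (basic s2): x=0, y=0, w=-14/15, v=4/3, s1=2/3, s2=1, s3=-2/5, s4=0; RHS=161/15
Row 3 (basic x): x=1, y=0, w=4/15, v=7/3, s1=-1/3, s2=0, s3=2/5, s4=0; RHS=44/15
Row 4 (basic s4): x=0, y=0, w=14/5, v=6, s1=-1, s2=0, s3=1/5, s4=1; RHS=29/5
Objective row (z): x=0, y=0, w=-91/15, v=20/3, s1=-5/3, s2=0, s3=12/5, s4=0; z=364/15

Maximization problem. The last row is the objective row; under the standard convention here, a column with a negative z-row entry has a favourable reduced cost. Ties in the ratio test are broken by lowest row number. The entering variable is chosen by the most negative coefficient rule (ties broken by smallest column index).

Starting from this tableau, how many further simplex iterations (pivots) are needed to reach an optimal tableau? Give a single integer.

3

pivot: w in, s4 out → z = 221/6
pivot: s1 in, y out → z = 102
pivot: s3 in, x out → z = 147
No improving column remains; optimal.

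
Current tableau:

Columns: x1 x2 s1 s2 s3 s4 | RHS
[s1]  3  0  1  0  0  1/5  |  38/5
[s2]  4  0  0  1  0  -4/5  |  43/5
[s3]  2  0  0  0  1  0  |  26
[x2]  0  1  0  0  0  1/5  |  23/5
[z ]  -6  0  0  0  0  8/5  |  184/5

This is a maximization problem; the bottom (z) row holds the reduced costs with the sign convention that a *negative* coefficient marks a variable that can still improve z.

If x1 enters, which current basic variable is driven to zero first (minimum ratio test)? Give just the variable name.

s2

Ratios: row 1 (s1): (38/5)/3 = 38/15; row 2 (s2): (43/5)/4 = 43/20; row 3 (s3): 26/2 = 13; row 4 (x2): entry 0 ≤ 0, skip.
Minimum ratio 43/20 is in the s2 row, so s2 leaves.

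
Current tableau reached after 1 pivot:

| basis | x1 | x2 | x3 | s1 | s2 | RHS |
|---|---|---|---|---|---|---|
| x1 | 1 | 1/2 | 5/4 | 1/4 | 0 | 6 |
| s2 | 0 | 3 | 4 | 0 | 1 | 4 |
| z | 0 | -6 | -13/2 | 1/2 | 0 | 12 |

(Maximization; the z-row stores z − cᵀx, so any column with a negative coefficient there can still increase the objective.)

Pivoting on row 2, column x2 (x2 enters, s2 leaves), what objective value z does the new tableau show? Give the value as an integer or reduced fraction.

Minimum ratio for x2: 4/3 = 4/3.
z changes by −(z-row coeff of x2)·ratio = −(-6)·(4/3) = 8.
New z = 12 + 8 = 20.

20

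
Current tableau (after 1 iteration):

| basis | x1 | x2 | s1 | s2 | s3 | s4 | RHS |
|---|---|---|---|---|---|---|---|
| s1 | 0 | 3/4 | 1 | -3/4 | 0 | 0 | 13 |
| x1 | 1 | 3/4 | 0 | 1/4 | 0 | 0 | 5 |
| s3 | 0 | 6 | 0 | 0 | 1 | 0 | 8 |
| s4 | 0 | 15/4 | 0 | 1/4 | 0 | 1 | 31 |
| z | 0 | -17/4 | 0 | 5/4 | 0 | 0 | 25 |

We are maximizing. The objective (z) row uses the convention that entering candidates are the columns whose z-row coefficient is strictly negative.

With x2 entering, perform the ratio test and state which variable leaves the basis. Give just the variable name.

Ratios: row 1 (s1): 13/(3/4) = 52/3; row 2 (x1): 5/(3/4) = 20/3; row 3 (s3): 8/6 = 4/3; row 4 (s4): 31/(15/4) = 124/15.
Minimum ratio 4/3 is in the s3 row, so s3 leaves.

s3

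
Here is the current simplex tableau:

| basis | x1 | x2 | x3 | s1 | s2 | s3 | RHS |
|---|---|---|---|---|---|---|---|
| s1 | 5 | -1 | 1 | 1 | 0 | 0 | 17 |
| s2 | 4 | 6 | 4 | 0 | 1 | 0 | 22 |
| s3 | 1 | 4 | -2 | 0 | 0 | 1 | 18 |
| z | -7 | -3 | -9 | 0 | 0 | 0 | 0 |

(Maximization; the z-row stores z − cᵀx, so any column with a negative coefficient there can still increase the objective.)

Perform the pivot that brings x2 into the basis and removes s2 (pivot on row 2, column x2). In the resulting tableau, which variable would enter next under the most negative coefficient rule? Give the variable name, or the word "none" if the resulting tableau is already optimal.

x3

Pivot element 6. New z-row = old z-row − (-3)·(row 2/6).
Updated z-row coefficients: x1: -5, x2: 0, x3: -7, s1: 0, s2: 1/2, s3: 0.
The most negative is -7 in column x3, so x3 would enter next.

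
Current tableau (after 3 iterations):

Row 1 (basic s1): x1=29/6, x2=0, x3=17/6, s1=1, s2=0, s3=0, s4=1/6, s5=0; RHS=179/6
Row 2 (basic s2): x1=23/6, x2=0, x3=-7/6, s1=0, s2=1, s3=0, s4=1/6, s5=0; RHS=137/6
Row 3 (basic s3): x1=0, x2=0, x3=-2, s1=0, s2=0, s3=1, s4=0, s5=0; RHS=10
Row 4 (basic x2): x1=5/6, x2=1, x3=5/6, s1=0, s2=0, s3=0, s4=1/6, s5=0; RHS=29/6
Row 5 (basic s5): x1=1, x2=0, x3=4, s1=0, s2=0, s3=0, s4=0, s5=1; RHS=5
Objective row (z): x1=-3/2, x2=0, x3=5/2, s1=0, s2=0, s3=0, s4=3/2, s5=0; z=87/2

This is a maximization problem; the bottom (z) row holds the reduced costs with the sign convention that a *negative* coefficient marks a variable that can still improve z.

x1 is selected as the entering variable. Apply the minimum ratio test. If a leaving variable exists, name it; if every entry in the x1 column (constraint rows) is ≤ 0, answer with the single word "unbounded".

s5

Ratios: row 1 (s1): (179/6)/(29/6) = 179/29; row 2 (s2): (137/6)/(23/6) = 137/23; row 3 (s3): entry 0 ≤ 0, skip; row 4 (x2): (29/6)/(5/6) = 29/5; row 5 (s5): 5/1 = 5.
Minimum ratio is in the s5 row, so s5 leaves.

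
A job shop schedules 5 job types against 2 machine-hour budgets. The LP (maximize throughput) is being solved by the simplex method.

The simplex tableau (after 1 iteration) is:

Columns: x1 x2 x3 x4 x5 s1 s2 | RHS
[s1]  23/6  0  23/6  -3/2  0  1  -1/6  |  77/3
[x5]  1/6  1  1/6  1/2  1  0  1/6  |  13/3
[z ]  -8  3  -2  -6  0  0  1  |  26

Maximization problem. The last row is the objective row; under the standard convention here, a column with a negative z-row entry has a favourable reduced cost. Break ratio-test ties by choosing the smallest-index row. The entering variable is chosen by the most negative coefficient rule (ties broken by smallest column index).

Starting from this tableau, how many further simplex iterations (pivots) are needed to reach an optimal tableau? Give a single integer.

2

pivot: x1 in, s1 out → z = 1830/23
pivot: x4 in, x5 out → z = 1710/13
No improving column remains; optimal.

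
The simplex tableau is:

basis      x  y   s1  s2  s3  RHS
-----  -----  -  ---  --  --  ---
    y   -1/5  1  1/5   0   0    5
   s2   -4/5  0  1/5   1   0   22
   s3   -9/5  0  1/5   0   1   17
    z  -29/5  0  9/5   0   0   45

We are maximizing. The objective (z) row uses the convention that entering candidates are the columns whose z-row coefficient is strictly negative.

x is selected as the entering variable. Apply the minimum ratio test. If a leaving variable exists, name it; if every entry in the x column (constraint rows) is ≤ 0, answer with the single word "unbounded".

unbounded

x-column entries: row 1: -1/5, row 2: -4/5, row 3: -9/5. All ≤ 0, so x can increase without bound; the LP is unbounded in this direction.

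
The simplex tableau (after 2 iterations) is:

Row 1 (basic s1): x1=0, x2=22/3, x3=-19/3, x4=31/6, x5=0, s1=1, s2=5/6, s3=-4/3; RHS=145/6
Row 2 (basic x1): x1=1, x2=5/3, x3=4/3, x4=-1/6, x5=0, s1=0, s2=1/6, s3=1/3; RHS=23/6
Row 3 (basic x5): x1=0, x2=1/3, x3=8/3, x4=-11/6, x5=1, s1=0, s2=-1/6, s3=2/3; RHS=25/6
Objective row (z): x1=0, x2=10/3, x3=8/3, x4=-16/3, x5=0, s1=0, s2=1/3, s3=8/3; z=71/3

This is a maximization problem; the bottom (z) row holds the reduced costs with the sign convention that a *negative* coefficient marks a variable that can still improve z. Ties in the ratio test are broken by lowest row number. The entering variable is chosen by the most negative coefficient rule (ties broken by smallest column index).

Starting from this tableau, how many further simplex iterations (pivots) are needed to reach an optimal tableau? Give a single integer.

pivot: x4 in, s1 out → z = 1507/31
pivot: x3 in, x1 out → z = 451/7
No improving column remains; optimal.

2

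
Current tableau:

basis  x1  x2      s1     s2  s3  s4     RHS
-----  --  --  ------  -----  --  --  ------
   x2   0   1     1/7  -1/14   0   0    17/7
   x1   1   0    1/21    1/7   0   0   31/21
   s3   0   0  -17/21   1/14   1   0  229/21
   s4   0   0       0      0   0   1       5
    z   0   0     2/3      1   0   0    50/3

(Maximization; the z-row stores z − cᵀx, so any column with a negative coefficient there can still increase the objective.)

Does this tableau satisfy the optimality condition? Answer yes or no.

yes

No objective-row coefficient is strictly negative, so no entering variable exists; the tableau is optimal.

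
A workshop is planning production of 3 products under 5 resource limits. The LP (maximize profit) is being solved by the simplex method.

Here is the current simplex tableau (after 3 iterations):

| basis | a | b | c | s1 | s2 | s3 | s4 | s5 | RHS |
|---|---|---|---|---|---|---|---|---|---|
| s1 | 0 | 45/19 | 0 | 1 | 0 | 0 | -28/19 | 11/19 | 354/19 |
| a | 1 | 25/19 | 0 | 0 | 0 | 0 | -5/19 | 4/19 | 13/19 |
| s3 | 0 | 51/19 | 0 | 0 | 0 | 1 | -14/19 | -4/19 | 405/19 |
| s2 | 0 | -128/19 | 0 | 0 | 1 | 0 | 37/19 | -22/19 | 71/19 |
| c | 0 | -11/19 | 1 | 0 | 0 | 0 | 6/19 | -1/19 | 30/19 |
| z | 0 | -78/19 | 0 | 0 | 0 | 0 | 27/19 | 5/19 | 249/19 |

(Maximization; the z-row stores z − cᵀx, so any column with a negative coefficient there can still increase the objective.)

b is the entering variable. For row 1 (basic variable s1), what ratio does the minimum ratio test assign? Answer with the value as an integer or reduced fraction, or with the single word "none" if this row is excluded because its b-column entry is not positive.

Ratio = RHS / (b entry) = (354/19) / (45/19) = 118/15.

118/15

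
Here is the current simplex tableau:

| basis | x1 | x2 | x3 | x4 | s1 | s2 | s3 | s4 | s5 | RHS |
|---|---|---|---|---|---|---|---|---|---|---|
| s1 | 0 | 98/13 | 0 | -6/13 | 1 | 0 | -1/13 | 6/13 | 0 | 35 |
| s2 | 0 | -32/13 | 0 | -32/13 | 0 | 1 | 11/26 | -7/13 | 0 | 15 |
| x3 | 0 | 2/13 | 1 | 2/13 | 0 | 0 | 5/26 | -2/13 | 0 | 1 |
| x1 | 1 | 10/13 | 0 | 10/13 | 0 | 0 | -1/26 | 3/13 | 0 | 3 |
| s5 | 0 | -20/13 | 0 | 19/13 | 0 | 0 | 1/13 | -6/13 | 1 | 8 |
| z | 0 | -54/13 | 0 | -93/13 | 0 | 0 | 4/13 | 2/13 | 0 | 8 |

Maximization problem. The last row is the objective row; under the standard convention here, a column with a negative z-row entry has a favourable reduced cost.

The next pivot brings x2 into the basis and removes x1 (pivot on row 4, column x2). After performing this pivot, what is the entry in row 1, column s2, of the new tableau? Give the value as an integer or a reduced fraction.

0

Pivot element is row 4, column x2: 10/13.
Normalize row 4: new (row 4, s2) = 0/(10/13) = 0.
row 1 ← row 1 − (98/13)·(new row 4): 0 − (98/13)·0 = 0.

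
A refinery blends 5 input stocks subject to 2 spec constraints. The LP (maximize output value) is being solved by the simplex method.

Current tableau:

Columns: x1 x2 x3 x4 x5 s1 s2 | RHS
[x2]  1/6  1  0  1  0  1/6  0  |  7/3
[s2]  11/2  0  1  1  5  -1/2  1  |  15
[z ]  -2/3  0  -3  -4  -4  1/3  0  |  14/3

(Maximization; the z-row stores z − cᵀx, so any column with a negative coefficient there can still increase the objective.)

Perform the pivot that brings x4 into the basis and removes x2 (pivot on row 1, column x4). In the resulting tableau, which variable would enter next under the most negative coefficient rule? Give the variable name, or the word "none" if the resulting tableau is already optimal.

x5

Pivot element 1. New z-row = old z-row − (-4)·(row 1/1).
Updated z-row coefficients: x1: 0, x2: 4, x3: -3, x4: 0, x5: -4, s1: 1, s2: 0.
The most negative is -4 in column x5, so x5 would enter next.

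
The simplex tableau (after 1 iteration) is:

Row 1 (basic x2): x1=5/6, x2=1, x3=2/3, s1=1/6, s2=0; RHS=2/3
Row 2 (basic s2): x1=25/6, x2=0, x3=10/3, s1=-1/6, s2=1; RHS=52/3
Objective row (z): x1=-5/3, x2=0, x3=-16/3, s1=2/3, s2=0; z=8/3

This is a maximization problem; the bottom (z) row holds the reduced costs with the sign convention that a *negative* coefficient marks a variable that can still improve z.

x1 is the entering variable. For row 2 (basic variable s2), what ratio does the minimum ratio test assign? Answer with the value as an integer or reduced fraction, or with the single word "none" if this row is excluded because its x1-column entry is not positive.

Ratio = RHS / (x1 entry) = (52/3) / (25/6) = 104/25.

104/25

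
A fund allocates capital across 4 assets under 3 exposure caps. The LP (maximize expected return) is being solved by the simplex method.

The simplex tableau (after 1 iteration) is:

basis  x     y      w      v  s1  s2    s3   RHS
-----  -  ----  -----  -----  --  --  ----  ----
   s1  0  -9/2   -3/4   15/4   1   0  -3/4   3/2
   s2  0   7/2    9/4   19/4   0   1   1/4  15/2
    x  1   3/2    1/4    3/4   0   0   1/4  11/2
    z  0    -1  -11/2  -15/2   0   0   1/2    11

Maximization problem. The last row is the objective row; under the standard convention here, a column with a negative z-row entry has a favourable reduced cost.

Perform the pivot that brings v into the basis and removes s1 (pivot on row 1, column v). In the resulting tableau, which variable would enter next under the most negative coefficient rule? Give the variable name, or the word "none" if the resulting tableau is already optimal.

Pivot element 15/4. New z-row = old z-row − (-15/2)·(row 1/(15/4)).
Updated z-row coefficients: x: 0, y: -10, w: -7, v: 0, s1: 2, s2: 0, s3: -1.
The most negative is -10 in column y, so y would enter next.

y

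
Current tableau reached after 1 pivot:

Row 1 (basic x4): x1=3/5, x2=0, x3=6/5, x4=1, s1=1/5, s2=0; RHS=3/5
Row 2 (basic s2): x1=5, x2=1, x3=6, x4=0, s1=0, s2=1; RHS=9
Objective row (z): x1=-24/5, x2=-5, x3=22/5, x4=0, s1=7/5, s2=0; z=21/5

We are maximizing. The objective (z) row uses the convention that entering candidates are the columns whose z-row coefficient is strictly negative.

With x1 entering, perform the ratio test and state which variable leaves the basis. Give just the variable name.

Ratios: row 1 (x4): (3/5)/(3/5) = 1; row 2 (s2): 9/5 = 9/5.
Minimum ratio 1 is in the x4 row, so x4 leaves.

x4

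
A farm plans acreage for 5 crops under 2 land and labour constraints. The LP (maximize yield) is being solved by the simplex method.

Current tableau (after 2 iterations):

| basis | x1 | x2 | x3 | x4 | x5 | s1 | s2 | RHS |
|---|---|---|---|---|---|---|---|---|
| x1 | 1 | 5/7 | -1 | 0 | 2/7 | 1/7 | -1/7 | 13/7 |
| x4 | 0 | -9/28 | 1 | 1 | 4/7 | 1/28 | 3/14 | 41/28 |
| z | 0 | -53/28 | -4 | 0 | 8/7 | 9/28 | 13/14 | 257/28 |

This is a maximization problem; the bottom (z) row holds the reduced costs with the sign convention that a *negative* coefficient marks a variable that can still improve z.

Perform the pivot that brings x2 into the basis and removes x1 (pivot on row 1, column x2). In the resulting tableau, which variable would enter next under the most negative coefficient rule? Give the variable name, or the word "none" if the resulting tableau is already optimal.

Pivot element 5/7. New z-row = old z-row − (-53/28)·(row 1/(5/7)).
Updated z-row coefficients: x1: 53/20, x2: 0, x3: -133/20, x4: 0, x5: 19/10, s1: 7/10, s2: 11/20.
The most negative is -133/20 in column x3, so x3 would enter next.

x3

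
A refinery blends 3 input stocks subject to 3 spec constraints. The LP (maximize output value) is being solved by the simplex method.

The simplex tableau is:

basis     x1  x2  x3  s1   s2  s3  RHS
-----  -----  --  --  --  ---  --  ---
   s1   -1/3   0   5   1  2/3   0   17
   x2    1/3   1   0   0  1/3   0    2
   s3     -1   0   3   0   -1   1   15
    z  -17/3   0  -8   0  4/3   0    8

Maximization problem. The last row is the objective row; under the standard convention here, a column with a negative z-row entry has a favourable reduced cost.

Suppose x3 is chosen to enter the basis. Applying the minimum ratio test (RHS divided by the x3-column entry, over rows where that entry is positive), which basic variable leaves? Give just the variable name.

s1

Ratios: row 1 (s1): 17/5 = 17/5; row 2 (x2): entry 0 ≤ 0, skip; row 3 (s3): 15/3 = 5.
Minimum ratio 17/5 is in the s1 row, so s1 leaves.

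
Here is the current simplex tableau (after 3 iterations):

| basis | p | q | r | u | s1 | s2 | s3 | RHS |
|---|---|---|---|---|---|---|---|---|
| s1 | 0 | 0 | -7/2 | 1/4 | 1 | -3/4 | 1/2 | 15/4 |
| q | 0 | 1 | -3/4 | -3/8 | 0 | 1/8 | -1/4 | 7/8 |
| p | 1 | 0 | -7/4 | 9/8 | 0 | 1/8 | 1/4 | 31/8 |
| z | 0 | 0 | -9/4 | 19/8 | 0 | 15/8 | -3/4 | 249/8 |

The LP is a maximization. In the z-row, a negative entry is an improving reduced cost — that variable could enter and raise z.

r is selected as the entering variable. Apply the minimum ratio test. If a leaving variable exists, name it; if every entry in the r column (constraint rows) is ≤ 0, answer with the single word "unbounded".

r-column entries: row 1: -7/2, row 2: -3/4, row 3: -7/4. All ≤ 0, so r can increase without bound; the LP is unbounded in this direction.

unbounded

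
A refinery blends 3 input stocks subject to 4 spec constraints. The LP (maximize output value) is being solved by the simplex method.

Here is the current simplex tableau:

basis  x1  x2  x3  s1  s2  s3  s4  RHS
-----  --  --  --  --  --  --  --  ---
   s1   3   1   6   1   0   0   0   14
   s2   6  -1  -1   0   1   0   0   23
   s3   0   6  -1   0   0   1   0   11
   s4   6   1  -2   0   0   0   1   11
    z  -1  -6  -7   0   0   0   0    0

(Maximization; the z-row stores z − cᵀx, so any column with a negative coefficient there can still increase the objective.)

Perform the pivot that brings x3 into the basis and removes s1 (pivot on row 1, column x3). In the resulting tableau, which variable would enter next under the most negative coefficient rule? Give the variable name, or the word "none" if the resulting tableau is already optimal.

x2

Pivot element 6. New z-row = old z-row − (-7)·(row 1/6).
Updated z-row coefficients: x1: 5/2, x2: -29/6, x3: 0, s1: 7/6, s2: 0, s3: 0, s4: 0.
The most negative is -29/6 in column x2, so x2 would enter next.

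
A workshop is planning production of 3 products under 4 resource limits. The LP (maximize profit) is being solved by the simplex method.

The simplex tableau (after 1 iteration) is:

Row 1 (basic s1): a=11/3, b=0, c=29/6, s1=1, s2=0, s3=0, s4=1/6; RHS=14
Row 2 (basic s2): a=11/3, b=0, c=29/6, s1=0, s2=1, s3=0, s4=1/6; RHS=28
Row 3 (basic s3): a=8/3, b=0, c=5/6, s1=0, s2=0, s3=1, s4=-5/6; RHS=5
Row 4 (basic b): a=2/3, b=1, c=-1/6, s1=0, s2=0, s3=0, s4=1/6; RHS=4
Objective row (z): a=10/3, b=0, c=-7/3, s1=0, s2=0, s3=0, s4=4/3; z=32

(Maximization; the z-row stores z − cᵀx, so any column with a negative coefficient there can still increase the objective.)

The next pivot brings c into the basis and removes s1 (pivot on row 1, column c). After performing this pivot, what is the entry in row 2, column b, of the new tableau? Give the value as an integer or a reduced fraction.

0

Pivot element is row 1, column c: 29/6.
Normalize row 1: new (row 1, b) = 0/(29/6) = 0.
row 2 ← row 2 − (29/6)·(new row 1): 0 − (29/6)·0 = 0.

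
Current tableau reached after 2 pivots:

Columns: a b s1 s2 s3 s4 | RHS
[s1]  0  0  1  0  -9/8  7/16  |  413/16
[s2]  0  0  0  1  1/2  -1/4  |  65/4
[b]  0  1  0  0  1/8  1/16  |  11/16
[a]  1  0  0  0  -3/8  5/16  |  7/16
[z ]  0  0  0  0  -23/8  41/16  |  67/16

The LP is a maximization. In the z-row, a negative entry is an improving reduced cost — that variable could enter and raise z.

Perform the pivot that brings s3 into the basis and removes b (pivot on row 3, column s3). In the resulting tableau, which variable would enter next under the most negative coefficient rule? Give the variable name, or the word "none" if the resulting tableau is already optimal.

Pivot element 1/8. New z-row = old z-row − (-23/8)·(row 3/(1/8)).
Updated z-row coefficients: a: 0, b: 23, s1: 0, s2: 0, s3: 0, s4: 4.
No coefficient is strictly negative; the tableau after this pivot is optimal.

none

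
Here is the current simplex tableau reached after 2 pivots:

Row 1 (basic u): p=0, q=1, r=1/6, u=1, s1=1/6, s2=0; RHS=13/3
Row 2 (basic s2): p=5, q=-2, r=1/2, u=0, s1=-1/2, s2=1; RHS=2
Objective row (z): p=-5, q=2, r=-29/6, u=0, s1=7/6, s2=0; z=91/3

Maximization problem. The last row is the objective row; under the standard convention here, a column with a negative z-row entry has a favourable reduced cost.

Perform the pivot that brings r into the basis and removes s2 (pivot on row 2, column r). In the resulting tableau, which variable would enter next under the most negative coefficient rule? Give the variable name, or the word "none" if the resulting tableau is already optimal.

Pivot element 1/2. New z-row = old z-row − (-29/6)·(row 2/(1/2)).
Updated z-row coefficients: p: 130/3, q: -52/3, r: 0, u: 0, s1: -11/3, s2: 29/3.
The most negative is -52/3 in column q, so q would enter next.

q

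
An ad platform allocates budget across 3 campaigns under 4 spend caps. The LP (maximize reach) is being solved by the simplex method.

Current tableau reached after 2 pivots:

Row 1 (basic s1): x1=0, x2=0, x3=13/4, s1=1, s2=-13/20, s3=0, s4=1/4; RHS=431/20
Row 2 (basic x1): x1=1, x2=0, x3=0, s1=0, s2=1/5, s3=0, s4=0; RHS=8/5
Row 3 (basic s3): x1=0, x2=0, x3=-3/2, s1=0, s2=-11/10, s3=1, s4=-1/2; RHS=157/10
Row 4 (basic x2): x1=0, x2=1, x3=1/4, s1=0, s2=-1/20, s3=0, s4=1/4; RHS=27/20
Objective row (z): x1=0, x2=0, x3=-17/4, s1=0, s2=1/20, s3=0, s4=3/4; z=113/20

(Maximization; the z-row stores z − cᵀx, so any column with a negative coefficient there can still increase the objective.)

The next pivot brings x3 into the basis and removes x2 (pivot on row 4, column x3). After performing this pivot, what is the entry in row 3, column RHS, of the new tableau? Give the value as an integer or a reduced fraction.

Pivot element is row 4, column x3: 1/4.
Normalize row 4: new (row 4, RHS) = (27/20)/(1/4) = 27/5.
row 3 ← row 3 − (-3/2)·(new row 4): 157/10 − (-3/2)·(27/5) = 119/5.

119/5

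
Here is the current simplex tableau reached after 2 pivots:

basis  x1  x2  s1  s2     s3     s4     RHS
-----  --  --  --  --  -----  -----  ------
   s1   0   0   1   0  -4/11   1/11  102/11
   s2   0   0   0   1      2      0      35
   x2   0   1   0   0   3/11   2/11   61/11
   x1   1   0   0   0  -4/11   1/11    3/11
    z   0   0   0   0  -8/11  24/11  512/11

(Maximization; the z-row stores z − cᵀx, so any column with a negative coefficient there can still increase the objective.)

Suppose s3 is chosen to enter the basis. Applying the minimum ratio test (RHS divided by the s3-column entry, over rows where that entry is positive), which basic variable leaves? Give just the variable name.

Ratios: row 1 (s1): entry -4/11 ≤ 0, skip; row 2 (s2): 35/2 = 35/2; row 3 (x2): (61/11)/(3/11) = 61/3; row 4 (x1): entry -4/11 ≤ 0, skip.
Minimum ratio 35/2 is in the s2 row, so s2 leaves.

s2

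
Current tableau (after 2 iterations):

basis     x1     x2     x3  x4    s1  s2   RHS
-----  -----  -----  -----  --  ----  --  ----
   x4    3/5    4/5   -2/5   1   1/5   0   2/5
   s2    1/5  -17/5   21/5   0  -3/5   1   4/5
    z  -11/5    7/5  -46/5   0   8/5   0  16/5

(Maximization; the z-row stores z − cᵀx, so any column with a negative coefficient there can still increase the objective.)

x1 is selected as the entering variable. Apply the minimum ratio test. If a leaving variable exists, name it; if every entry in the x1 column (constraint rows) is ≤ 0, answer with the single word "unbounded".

x4

Ratios: row 1 (x4): (2/5)/(3/5) = 2/3; row 2 (s2): (4/5)/(1/5) = 4.
Minimum ratio is in the x4 row, so x4 leaves.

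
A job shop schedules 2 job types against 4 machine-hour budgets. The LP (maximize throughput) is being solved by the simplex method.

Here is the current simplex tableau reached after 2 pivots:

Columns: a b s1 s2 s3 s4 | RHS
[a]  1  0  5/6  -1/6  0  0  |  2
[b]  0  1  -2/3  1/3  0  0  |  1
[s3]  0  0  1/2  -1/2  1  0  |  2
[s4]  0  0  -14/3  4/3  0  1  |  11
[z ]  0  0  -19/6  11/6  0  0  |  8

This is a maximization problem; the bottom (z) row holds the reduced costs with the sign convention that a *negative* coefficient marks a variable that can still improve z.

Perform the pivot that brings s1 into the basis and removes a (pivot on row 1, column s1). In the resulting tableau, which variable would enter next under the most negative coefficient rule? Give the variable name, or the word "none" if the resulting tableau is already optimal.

Pivot element 5/6. New z-row = old z-row − (-19/6)·(row 1/(5/6)).
Updated z-row coefficients: a: 19/5, b: 0, s1: 0, s2: 6/5, s3: 0, s4: 0.
No coefficient is strictly negative; the tableau after this pivot is optimal.

none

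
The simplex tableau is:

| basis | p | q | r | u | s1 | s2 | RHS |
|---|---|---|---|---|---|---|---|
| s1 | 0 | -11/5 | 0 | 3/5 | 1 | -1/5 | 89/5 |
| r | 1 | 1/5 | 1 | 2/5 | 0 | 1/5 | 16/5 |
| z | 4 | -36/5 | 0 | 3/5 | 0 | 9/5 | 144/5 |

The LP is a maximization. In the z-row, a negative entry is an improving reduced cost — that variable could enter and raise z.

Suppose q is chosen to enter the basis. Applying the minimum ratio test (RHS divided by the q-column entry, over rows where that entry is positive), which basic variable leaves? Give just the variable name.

Ratios: row 1 (s1): entry -11/5 ≤ 0, skip; row 2 (r): (16/5)/(1/5) = 16.
Minimum ratio 16 is in the r row, so r leaves.

r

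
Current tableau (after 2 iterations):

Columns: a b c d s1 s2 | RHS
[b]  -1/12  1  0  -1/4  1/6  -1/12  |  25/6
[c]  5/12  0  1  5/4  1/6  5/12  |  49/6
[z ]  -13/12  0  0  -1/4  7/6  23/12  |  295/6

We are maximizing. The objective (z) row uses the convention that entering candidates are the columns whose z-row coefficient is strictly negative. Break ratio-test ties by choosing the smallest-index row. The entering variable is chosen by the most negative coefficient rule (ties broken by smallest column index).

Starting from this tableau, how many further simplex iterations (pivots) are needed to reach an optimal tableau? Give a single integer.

pivot: a in, c out → z = 352/5
No improving column remains; optimal.

1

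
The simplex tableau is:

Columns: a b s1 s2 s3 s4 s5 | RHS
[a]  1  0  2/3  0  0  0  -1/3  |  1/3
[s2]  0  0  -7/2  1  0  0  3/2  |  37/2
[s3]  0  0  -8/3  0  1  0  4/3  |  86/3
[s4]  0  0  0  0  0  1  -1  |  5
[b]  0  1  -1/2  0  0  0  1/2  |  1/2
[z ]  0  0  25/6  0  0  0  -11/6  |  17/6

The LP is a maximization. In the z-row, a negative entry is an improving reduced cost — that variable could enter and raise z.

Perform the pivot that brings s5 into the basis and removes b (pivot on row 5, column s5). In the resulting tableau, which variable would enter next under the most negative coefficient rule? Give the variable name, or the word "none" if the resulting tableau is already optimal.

none

Pivot element 1/2. New z-row = old z-row − (-11/6)·(row 5/(1/2)).
Updated z-row coefficients: a: 0, b: 11/3, s1: 7/3, s2: 0, s3: 0, s4: 0, s5: 0.
No coefficient is strictly negative; the tableau after this pivot is optimal.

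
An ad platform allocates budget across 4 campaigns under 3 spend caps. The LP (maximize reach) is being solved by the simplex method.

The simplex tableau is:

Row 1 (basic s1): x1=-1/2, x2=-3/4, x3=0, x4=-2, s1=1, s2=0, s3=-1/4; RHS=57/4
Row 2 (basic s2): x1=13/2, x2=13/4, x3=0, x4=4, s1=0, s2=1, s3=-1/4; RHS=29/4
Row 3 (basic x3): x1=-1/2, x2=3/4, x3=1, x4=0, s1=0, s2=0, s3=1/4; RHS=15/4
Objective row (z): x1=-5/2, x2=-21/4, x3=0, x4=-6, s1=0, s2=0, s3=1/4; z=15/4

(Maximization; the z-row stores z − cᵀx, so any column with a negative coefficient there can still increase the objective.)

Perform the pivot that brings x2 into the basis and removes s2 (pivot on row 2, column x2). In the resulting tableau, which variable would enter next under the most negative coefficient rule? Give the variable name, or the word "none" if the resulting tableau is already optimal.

s3

Pivot element 13/4. New z-row = old z-row − (-21/4)·(row 2/(13/4)).
Updated z-row coefficients: x1: 8, x2: 0, x3: 0, x4: 6/13, s1: 0, s2: 21/13, s3: -2/13.
The most negative is -2/13 in column s3, so s3 would enter next.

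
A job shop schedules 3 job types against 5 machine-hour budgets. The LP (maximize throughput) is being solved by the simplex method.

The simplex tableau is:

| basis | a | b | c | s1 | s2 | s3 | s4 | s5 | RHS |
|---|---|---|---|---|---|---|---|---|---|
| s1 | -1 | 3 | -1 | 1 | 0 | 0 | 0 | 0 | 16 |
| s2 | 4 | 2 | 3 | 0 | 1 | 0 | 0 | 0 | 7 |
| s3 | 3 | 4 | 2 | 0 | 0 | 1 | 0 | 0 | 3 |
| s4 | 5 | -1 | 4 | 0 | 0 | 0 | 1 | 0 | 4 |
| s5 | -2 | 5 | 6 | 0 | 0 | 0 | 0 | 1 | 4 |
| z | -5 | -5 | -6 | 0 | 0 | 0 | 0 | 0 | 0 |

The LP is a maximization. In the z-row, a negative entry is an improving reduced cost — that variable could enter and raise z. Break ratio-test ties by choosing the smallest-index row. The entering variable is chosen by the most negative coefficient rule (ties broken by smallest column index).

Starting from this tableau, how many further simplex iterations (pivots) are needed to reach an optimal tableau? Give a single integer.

pivot: c in, s5 out → z = 4
pivot: a in, s4 out → z = 104/19
pivot: b in, s3 out → z = 585/92
No improving column remains; optimal.

3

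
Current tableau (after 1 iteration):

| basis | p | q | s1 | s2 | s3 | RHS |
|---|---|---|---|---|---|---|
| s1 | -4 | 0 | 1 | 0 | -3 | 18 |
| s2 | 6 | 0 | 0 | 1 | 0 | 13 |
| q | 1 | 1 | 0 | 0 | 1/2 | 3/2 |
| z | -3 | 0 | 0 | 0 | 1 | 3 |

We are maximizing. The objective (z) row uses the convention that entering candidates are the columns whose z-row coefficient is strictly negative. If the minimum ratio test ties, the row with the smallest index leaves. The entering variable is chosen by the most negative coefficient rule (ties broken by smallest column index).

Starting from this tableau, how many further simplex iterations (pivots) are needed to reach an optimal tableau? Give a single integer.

pivot: p in, q out → z = 15/2
No improving column remains; optimal.

1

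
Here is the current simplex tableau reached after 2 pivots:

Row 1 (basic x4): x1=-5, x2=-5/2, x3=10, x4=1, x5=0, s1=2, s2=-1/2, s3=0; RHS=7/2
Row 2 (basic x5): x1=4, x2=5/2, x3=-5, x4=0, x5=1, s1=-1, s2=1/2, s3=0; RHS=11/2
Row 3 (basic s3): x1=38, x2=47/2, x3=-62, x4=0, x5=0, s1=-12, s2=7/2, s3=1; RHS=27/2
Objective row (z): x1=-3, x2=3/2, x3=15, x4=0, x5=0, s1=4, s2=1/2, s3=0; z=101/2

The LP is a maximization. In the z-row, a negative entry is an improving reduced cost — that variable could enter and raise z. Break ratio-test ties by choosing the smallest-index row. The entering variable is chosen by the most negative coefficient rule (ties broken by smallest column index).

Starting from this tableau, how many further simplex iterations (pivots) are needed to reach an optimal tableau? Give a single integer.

pivot: x1 in, s3 out → z = 3919/76
No improving column remains; optimal.

1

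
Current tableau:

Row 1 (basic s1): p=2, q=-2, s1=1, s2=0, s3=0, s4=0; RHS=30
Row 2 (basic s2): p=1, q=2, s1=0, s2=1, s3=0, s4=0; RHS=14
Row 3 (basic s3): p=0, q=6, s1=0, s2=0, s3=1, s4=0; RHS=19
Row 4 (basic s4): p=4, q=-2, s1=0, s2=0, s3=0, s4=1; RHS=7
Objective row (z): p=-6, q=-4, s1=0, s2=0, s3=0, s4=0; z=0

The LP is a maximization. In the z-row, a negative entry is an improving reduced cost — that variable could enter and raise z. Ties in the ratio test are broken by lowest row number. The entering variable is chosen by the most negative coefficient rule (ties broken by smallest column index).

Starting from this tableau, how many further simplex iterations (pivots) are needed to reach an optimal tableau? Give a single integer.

2

pivot: p in, s4 out → z = 21/2
pivot: q in, s3 out → z = 98/3
No improving column remains; optimal.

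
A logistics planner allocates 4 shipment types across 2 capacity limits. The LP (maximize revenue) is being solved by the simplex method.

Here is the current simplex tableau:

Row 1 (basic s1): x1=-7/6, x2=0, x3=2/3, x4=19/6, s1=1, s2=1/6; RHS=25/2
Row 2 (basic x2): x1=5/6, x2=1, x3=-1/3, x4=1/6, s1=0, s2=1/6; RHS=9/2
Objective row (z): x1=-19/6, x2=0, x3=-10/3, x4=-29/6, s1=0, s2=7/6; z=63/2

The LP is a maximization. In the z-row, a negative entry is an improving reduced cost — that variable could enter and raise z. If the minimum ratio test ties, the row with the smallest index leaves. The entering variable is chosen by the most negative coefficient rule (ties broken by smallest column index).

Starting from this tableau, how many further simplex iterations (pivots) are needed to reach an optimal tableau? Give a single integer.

3

pivot: x4 in, s1 out → z = 961/19
pivot: x1 in, x2 out → z = 1221/17
pivot: x3 in, x4 out → z = 481
No improving column remains; optimal.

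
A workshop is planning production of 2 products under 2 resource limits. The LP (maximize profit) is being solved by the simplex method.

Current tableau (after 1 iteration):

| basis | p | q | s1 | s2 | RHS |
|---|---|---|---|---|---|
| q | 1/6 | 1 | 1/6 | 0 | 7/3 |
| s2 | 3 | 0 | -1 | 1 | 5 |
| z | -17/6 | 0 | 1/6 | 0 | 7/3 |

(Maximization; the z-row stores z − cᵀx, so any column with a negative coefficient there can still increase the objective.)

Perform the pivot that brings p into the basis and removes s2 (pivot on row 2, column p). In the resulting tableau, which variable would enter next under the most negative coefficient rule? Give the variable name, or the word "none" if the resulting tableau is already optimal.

s1

Pivot element 3. New z-row = old z-row − (-17/6)·(row 2/3).
Updated z-row coefficients: p: 0, q: 0, s1: -7/9, s2: 17/18.
The most negative is -7/9 in column s1, so s1 would enter next.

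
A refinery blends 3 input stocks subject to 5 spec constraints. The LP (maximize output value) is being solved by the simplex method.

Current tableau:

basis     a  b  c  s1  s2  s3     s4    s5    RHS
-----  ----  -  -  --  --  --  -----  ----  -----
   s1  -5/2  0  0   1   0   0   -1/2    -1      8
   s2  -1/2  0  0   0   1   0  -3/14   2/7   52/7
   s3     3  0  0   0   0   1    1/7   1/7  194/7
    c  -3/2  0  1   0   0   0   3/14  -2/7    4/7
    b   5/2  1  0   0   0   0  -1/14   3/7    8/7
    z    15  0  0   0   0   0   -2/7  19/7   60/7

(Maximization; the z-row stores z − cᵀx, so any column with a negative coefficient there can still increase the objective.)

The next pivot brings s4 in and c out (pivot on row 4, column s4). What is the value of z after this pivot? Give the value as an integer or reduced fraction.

28/3

Minimum ratio for s4: (4/7)/(3/14) = 8/3.
z changes by −(z-row coeff of s4)·ratio = −(-2/7)·(8/3) = 16/21.
New z = 60/7 + (16/21) = 28/3.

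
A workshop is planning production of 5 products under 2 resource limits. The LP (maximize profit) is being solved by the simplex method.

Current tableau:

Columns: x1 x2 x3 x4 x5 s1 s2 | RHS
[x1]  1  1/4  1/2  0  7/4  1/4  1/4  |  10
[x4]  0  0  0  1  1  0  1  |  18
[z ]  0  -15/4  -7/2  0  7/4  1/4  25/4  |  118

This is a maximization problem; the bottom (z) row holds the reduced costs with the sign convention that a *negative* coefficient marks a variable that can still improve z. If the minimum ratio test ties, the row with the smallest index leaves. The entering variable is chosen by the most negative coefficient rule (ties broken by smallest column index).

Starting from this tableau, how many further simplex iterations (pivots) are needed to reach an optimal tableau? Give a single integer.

1

pivot: x2 in, x1 out → z = 268
No improving column remains; optimal.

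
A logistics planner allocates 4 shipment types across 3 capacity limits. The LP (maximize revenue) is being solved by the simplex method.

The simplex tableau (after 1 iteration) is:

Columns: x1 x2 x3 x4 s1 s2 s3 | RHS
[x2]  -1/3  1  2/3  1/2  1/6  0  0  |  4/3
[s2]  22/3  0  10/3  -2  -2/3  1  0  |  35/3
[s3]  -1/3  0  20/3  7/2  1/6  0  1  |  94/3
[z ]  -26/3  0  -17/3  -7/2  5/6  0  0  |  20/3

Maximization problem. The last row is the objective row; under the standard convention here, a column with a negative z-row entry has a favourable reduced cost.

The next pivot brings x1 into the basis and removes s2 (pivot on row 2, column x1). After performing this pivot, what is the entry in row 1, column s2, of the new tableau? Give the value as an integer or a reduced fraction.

1/22

Pivot element is row 2, column x1: 22/3.
Normalize row 2: new (row 2, s2) = 1/(22/3) = 3/22.
row 1 ← row 1 − (-1/3)·(new row 2): 0 − (-1/3)·(3/22) = 1/22.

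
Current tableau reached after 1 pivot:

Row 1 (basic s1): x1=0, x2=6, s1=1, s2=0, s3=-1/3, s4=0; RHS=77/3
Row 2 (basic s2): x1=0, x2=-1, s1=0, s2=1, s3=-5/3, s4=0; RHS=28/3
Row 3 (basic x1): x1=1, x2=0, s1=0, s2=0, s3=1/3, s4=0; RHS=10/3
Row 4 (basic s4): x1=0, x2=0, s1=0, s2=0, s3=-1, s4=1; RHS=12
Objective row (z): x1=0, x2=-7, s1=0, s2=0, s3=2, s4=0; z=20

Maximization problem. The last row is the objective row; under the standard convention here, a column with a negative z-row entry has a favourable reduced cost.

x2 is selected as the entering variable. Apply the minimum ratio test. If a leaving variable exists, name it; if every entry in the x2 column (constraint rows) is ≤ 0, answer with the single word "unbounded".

Ratios: row 1 (s1): (77/3)/6 = 77/18; row 2 (s2): entry -1 ≤ 0, skip; row 3 (x1): entry 0 ≤ 0, skip; row 4 (s4): entry 0 ≤ 0, skip.
Minimum ratio is in the s1 row, so s1 leaves.

s1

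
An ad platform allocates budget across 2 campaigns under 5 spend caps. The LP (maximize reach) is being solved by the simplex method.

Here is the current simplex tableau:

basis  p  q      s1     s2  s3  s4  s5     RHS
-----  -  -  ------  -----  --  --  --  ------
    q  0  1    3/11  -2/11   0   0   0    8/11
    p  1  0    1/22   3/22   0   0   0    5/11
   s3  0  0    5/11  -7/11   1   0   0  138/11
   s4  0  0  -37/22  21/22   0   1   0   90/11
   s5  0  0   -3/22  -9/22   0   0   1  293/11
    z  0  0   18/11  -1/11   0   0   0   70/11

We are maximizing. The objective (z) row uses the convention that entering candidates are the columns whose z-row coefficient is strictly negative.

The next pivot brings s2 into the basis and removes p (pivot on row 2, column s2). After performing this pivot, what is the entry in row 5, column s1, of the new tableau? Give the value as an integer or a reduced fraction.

Pivot element is row 2, column s2: 3/22.
Normalize row 2: new (row 2, s1) = (1/22)/(3/22) = 1/3.
row 5 ← row 5 − (-9/22)·(new row 2): -3/22 − (-9/22)·(1/3) = 0.

0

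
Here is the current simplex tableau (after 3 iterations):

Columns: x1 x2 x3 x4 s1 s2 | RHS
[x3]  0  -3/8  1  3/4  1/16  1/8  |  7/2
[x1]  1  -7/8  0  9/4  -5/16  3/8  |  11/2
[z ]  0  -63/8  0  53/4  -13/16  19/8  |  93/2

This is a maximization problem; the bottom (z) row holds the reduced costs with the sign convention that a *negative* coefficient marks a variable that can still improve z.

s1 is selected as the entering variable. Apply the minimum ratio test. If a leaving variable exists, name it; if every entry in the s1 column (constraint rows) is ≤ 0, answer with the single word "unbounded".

x3

Ratios: row 1 (x3): (7/2)/(1/16) = 56; row 2 (x1): entry -5/16 ≤ 0, skip.
Minimum ratio is in the x3 row, so x3 leaves.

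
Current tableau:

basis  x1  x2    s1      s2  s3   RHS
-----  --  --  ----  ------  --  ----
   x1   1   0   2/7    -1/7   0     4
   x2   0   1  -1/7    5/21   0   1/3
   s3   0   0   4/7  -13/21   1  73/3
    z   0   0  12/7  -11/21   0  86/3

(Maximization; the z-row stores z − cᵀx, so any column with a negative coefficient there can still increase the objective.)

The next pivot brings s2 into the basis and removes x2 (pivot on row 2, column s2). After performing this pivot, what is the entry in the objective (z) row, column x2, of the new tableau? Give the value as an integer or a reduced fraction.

Pivot element is row 2, column s2: 5/21.
Normalize row 2: new (row 2, x2) = 1/(5/21) = 21/5.
z-row ← z-row − (-11/21)·(new row 2): 0 − (-11/21)·(21/5) = 11/5.

11/5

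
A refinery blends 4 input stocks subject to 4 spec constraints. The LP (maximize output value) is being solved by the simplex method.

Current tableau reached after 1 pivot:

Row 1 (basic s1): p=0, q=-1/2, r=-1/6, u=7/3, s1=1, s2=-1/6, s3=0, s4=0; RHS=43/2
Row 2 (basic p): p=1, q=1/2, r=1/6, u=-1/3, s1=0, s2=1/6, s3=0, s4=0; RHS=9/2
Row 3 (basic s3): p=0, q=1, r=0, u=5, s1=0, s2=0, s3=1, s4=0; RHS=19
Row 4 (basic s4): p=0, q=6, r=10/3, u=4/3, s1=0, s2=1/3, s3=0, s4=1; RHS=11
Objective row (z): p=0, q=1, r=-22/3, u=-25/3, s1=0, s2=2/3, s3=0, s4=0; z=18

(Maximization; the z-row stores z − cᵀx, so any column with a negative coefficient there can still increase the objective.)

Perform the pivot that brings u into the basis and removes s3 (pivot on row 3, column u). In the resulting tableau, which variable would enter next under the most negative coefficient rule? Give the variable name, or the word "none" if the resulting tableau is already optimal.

r

Pivot element 5. New z-row = old z-row − (-25/3)·(row 3/5).
Updated z-row coefficients: p: 0, q: 8/3, r: -22/3, u: 0, s1: 0, s2: 2/3, s3: 5/3, s4: 0.
The most negative is -22/3 in column r, so r would enter next.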